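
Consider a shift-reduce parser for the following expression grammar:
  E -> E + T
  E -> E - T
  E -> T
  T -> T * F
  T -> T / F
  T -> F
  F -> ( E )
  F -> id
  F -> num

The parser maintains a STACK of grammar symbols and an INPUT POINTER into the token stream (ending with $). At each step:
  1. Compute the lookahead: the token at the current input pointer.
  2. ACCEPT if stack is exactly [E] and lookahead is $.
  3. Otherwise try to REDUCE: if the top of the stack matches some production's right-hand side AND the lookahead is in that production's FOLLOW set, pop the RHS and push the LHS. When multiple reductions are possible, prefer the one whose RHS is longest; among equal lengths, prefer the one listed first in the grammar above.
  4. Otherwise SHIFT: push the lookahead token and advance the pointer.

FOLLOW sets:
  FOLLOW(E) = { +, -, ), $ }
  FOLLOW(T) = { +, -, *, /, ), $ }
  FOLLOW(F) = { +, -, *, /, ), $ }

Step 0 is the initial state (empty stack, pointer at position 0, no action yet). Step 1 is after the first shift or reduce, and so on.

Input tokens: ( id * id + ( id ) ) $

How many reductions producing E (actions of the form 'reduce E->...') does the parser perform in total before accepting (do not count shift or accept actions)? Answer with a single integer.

Step 1: shift (. Stack=[(] ptr=1 lookahead=id remaining=[id * id + ( id ) ) $]
Step 2: shift id. Stack=[( id] ptr=2 lookahead=* remaining=[* id + ( id ) ) $]
Step 3: reduce F->id. Stack=[( F] ptr=2 lookahead=* remaining=[* id + ( id ) ) $]
Step 4: reduce T->F. Stack=[( T] ptr=2 lookahead=* remaining=[* id + ( id ) ) $]
Step 5: shift *. Stack=[( T *] ptr=3 lookahead=id remaining=[id + ( id ) ) $]
Step 6: shift id. Stack=[( T * id] ptr=4 lookahead=+ remaining=[+ ( id ) ) $]
Step 7: reduce F->id. Stack=[( T * F] ptr=4 lookahead=+ remaining=[+ ( id ) ) $]
Step 8: reduce T->T * F. Stack=[( T] ptr=4 lookahead=+ remaining=[+ ( id ) ) $]
Step 9: reduce E->T. Stack=[( E] ptr=4 lookahead=+ remaining=[+ ( id ) ) $]
Step 10: shift +. Stack=[( E +] ptr=5 lookahead=( remaining=[( id ) ) $]
Step 11: shift (. Stack=[( E + (] ptr=6 lookahead=id remaining=[id ) ) $]
Step 12: shift id. Stack=[( E + ( id] ptr=7 lookahead=) remaining=[) ) $]
Step 13: reduce F->id. Stack=[( E + ( F] ptr=7 lookahead=) remaining=[) ) $]
Step 14: reduce T->F. Stack=[( E + ( T] ptr=7 lookahead=) remaining=[) ) $]
Step 15: reduce E->T. Stack=[( E + ( E] ptr=7 lookahead=) remaining=[) ) $]
Step 16: shift ). Stack=[( E + ( E )] ptr=8 lookahead=) remaining=[) $]
Step 17: reduce F->( E ). Stack=[( E + F] ptr=8 lookahead=) remaining=[) $]
Step 18: reduce T->F. Stack=[( E + T] ptr=8 lookahead=) remaining=[) $]
Step 19: reduce E->E + T. Stack=[( E] ptr=8 lookahead=) remaining=[) $]
Step 20: shift ). Stack=[( E )] ptr=9 lookahead=$ remaining=[$]
Step 21: reduce F->( E ). Stack=[F] ptr=9 lookahead=$ remaining=[$]
Step 22: reduce T->F. Stack=[T] ptr=9 lookahead=$ remaining=[$]
Step 23: reduce E->T. Stack=[E] ptr=9 lookahead=$ remaining=[$]
Step 24: accept. Stack=[E] ptr=9 lookahead=$ remaining=[$]

Answer: 4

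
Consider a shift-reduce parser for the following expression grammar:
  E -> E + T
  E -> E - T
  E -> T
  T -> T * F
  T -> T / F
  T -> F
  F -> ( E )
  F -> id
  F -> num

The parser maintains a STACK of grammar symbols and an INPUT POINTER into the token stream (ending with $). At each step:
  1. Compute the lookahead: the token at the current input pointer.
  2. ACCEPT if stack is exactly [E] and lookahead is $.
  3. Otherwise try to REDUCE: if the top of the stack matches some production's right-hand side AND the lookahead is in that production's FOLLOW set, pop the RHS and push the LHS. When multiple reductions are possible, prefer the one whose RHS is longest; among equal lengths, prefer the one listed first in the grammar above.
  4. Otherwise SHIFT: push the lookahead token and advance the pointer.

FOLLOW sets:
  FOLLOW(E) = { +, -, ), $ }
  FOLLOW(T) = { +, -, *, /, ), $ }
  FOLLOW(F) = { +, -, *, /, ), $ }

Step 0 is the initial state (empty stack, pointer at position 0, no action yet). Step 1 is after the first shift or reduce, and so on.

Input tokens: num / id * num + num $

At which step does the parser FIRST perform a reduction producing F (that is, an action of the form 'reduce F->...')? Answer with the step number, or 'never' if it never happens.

Answer: 2

Derivation:
Step 1: shift num. Stack=[num] ptr=1 lookahead=/ remaining=[/ id * num + num $]
Step 2: reduce F->num. Stack=[F] ptr=1 lookahead=/ remaining=[/ id * num + num $]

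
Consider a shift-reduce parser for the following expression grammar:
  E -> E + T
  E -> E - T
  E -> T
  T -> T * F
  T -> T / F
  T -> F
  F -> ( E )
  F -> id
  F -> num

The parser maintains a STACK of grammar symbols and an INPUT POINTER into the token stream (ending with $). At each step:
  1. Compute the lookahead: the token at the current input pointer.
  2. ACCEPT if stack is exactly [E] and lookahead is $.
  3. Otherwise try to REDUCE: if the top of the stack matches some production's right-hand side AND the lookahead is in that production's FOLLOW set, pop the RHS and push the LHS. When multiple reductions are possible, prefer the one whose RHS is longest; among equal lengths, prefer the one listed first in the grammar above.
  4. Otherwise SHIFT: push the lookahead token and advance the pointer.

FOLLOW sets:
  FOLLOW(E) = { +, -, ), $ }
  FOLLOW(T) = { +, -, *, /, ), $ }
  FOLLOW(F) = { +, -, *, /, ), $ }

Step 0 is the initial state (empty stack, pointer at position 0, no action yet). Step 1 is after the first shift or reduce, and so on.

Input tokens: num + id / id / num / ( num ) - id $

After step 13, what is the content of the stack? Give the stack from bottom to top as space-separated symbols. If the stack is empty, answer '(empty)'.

Step 1: shift num. Stack=[num] ptr=1 lookahead=+ remaining=[+ id / id / num / ( num ) - id $]
Step 2: reduce F->num. Stack=[F] ptr=1 lookahead=+ remaining=[+ id / id / num / ( num ) - id $]
Step 3: reduce T->F. Stack=[T] ptr=1 lookahead=+ remaining=[+ id / id / num / ( num ) - id $]
Step 4: reduce E->T. Stack=[E] ptr=1 lookahead=+ remaining=[+ id / id / num / ( num ) - id $]
Step 5: shift +. Stack=[E +] ptr=2 lookahead=id remaining=[id / id / num / ( num ) - id $]
Step 6: shift id. Stack=[E + id] ptr=3 lookahead=/ remaining=[/ id / num / ( num ) - id $]
Step 7: reduce F->id. Stack=[E + F] ptr=3 lookahead=/ remaining=[/ id / num / ( num ) - id $]
Step 8: reduce T->F. Stack=[E + T] ptr=3 lookahead=/ remaining=[/ id / num / ( num ) - id $]
Step 9: shift /. Stack=[E + T /] ptr=4 lookahead=id remaining=[id / num / ( num ) - id $]
Step 10: shift id. Stack=[E + T / id] ptr=5 lookahead=/ remaining=[/ num / ( num ) - id $]
Step 11: reduce F->id. Stack=[E + T / F] ptr=5 lookahead=/ remaining=[/ num / ( num ) - id $]
Step 12: reduce T->T / F. Stack=[E + T] ptr=5 lookahead=/ remaining=[/ num / ( num ) - id $]
Step 13: shift /. Stack=[E + T /] ptr=6 lookahead=num remaining=[num / ( num ) - id $]

Answer: E + T /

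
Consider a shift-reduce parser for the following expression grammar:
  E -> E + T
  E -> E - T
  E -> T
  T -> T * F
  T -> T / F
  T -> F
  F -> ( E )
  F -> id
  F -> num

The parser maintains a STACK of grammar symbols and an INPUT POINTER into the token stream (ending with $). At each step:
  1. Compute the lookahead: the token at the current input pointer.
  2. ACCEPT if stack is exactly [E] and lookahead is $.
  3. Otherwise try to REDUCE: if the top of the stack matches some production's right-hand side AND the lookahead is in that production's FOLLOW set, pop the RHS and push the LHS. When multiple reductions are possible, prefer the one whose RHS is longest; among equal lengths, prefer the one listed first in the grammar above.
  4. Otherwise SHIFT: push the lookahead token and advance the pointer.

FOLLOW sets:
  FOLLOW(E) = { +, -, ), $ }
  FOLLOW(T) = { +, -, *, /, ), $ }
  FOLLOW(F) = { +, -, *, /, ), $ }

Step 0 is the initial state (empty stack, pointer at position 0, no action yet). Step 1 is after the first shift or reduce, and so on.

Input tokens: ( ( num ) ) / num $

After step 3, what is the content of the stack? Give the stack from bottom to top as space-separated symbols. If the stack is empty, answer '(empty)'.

Answer: ( ( num

Derivation:
Step 1: shift (. Stack=[(] ptr=1 lookahead=( remaining=[( num ) ) / num $]
Step 2: shift (. Stack=[( (] ptr=2 lookahead=num remaining=[num ) ) / num $]
Step 3: shift num. Stack=[( ( num] ptr=3 lookahead=) remaining=[) ) / num $]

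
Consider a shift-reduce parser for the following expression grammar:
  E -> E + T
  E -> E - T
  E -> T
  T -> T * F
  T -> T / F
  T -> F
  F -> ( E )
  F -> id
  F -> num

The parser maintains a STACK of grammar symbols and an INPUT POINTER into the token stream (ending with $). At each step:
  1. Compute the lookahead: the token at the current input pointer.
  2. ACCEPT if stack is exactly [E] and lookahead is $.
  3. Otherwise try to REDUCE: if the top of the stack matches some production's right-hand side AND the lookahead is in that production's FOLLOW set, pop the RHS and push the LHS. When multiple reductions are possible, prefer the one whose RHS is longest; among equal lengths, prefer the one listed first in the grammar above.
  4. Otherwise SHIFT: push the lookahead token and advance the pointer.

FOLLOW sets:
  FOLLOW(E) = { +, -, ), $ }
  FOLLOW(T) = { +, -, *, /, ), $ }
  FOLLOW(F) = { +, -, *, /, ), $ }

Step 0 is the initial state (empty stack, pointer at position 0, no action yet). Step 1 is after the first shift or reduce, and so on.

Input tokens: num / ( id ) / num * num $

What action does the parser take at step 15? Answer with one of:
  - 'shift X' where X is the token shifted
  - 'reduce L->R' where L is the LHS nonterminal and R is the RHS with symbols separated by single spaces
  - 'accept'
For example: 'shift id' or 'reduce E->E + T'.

Step 1: shift num. Stack=[num] ptr=1 lookahead=/ remaining=[/ ( id ) / num * num $]
Step 2: reduce F->num. Stack=[F] ptr=1 lookahead=/ remaining=[/ ( id ) / num * num $]
Step 3: reduce T->F. Stack=[T] ptr=1 lookahead=/ remaining=[/ ( id ) / num * num $]
Step 4: shift /. Stack=[T /] ptr=2 lookahead=( remaining=[( id ) / num * num $]
Step 5: shift (. Stack=[T / (] ptr=3 lookahead=id remaining=[id ) / num * num $]
Step 6: shift id. Stack=[T / ( id] ptr=4 lookahead=) remaining=[) / num * num $]
Step 7: reduce F->id. Stack=[T / ( F] ptr=4 lookahead=) remaining=[) / num * num $]
Step 8: reduce T->F. Stack=[T / ( T] ptr=4 lookahead=) remaining=[) / num * num $]
Step 9: reduce E->T. Stack=[T / ( E] ptr=4 lookahead=) remaining=[) / num * num $]
Step 10: shift ). Stack=[T / ( E )] ptr=5 lookahead=/ remaining=[/ num * num $]
Step 11: reduce F->( E ). Stack=[T / F] ptr=5 lookahead=/ remaining=[/ num * num $]
Step 12: reduce T->T / F. Stack=[T] ptr=5 lookahead=/ remaining=[/ num * num $]
Step 13: shift /. Stack=[T /] ptr=6 lookahead=num remaining=[num * num $]
Step 14: shift num. Stack=[T / num] ptr=7 lookahead=* remaining=[* num $]
Step 15: reduce F->num. Stack=[T / F] ptr=7 lookahead=* remaining=[* num $]

Answer: reduce F->num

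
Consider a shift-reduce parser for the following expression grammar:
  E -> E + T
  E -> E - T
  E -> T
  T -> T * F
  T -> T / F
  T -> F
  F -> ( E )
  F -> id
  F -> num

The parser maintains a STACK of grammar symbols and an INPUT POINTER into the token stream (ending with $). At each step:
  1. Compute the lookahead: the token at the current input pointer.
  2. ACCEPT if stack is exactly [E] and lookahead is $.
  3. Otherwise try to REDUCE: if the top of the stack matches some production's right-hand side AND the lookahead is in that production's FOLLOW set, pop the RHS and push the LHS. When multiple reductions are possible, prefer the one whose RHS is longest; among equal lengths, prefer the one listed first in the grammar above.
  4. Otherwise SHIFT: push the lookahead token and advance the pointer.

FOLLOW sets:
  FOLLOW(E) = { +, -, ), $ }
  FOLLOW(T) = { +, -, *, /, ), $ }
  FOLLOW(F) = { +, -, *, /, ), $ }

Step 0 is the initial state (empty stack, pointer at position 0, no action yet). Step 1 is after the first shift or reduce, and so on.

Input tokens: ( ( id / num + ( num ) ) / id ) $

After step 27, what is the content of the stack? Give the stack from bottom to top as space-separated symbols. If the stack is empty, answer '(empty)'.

Answer: ( T

Derivation:
Step 1: shift (. Stack=[(] ptr=1 lookahead=( remaining=[( id / num + ( num ) ) / id ) $]
Step 2: shift (. Stack=[( (] ptr=2 lookahead=id remaining=[id / num + ( num ) ) / id ) $]
Step 3: shift id. Stack=[( ( id] ptr=3 lookahead=/ remaining=[/ num + ( num ) ) / id ) $]
Step 4: reduce F->id. Stack=[( ( F] ptr=3 lookahead=/ remaining=[/ num + ( num ) ) / id ) $]
Step 5: reduce T->F. Stack=[( ( T] ptr=3 lookahead=/ remaining=[/ num + ( num ) ) / id ) $]
Step 6: shift /. Stack=[( ( T /] ptr=4 lookahead=num remaining=[num + ( num ) ) / id ) $]
Step 7: shift num. Stack=[( ( T / num] ptr=5 lookahead=+ remaining=[+ ( num ) ) / id ) $]
Step 8: reduce F->num. Stack=[( ( T / F] ptr=5 lookahead=+ remaining=[+ ( num ) ) / id ) $]
Step 9: reduce T->T / F. Stack=[( ( T] ptr=5 lookahead=+ remaining=[+ ( num ) ) / id ) $]
Step 10: reduce E->T. Stack=[( ( E] ptr=5 lookahead=+ remaining=[+ ( num ) ) / id ) $]
Step 11: shift +. Stack=[( ( E +] ptr=6 lookahead=( remaining=[( num ) ) / id ) $]
Step 12: shift (. Stack=[( ( E + (] ptr=7 lookahead=num remaining=[num ) ) / id ) $]
Step 13: shift num. Stack=[( ( E + ( num] ptr=8 lookahead=) remaining=[) ) / id ) $]
Step 14: reduce F->num. Stack=[( ( E + ( F] ptr=8 lookahead=) remaining=[) ) / id ) $]
Step 15: reduce T->F. Stack=[( ( E + ( T] ptr=8 lookahead=) remaining=[) ) / id ) $]
Step 16: reduce E->T. Stack=[( ( E + ( E] ptr=8 lookahead=) remaining=[) ) / id ) $]
Step 17: shift ). Stack=[( ( E + ( E )] ptr=9 lookahead=) remaining=[) / id ) $]
Step 18: reduce F->( E ). Stack=[( ( E + F] ptr=9 lookahead=) remaining=[) / id ) $]
Step 19: reduce T->F. Stack=[( ( E + T] ptr=9 lookahead=) remaining=[) / id ) $]
Step 20: reduce E->E + T. Stack=[( ( E] ptr=9 lookahead=) remaining=[) / id ) $]
Step 21: shift ). Stack=[( ( E )] ptr=10 lookahead=/ remaining=[/ id ) $]
Step 22: reduce F->( E ). Stack=[( F] ptr=10 lookahead=/ remaining=[/ id ) $]
Step 23: reduce T->F. Stack=[( T] ptr=10 lookahead=/ remaining=[/ id ) $]
Step 24: shift /. Stack=[( T /] ptr=11 lookahead=id remaining=[id ) $]
Step 25: shift id. Stack=[( T / id] ptr=12 lookahead=) remaining=[) $]
Step 26: reduce F->id. Stack=[( T / F] ptr=12 lookahead=) remaining=[) $]
Step 27: reduce T->T / F. Stack=[( T] ptr=12 lookahead=) remaining=[) $]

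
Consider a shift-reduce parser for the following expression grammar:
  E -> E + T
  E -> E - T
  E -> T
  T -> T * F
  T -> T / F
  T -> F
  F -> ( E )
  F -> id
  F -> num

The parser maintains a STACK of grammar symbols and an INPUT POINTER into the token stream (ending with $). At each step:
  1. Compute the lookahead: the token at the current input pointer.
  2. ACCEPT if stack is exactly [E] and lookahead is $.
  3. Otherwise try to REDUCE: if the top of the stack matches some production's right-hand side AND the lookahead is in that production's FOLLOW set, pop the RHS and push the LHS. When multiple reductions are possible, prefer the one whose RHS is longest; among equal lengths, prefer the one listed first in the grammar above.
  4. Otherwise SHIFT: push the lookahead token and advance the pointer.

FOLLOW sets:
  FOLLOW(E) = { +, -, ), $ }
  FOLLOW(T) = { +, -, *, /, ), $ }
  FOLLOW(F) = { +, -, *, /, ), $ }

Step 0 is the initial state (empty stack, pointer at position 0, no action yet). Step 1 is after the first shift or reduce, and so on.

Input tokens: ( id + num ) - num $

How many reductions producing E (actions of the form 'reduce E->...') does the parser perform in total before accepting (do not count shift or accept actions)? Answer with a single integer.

Answer: 4

Derivation:
Step 1: shift (. Stack=[(] ptr=1 lookahead=id remaining=[id + num ) - num $]
Step 2: shift id. Stack=[( id] ptr=2 lookahead=+ remaining=[+ num ) - num $]
Step 3: reduce F->id. Stack=[( F] ptr=2 lookahead=+ remaining=[+ num ) - num $]
Step 4: reduce T->F. Stack=[( T] ptr=2 lookahead=+ remaining=[+ num ) - num $]
Step 5: reduce E->T. Stack=[( E] ptr=2 lookahead=+ remaining=[+ num ) - num $]
Step 6: shift +. Stack=[( E +] ptr=3 lookahead=num remaining=[num ) - num $]
Step 7: shift num. Stack=[( E + num] ptr=4 lookahead=) remaining=[) - num $]
Step 8: reduce F->num. Stack=[( E + F] ptr=4 lookahead=) remaining=[) - num $]
Step 9: reduce T->F. Stack=[( E + T] ptr=4 lookahead=) remaining=[) - num $]
Step 10: reduce E->E + T. Stack=[( E] ptr=4 lookahead=) remaining=[) - num $]
Step 11: shift ). Stack=[( E )] ptr=5 lookahead=- remaining=[- num $]
Step 12: reduce F->( E ). Stack=[F] ptr=5 lookahead=- remaining=[- num $]
Step 13: reduce T->F. Stack=[T] ptr=5 lookahead=- remaining=[- num $]
Step 14: reduce E->T. Stack=[E] ptr=5 lookahead=- remaining=[- num $]
Step 15: shift -. Stack=[E -] ptr=6 lookahead=num remaining=[num $]
Step 16: shift num. Stack=[E - num] ptr=7 lookahead=$ remaining=[$]
Step 17: reduce F->num. Stack=[E - F] ptr=7 lookahead=$ remaining=[$]
Step 18: reduce T->F. Stack=[E - T] ptr=7 lookahead=$ remaining=[$]
Step 19: reduce E->E - T. Stack=[E] ptr=7 lookahead=$ remaining=[$]
Step 20: accept. Stack=[E] ptr=7 lookahead=$ remaining=[$]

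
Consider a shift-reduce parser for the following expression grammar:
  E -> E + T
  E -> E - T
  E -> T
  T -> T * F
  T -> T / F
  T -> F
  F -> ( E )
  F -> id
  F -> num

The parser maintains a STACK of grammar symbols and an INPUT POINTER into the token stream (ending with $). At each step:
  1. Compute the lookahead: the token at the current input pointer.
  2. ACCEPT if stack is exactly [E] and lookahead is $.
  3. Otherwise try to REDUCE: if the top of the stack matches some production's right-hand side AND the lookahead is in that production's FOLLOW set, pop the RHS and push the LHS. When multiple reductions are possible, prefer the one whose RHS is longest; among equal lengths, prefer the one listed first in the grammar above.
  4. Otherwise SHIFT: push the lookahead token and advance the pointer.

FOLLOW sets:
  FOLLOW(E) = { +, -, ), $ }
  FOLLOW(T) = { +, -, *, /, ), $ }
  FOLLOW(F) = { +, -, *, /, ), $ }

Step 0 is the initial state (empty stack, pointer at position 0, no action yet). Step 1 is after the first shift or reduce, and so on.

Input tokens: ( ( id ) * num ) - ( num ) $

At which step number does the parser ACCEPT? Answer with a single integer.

Answer: 29

Derivation:
Step 1: shift (. Stack=[(] ptr=1 lookahead=( remaining=[( id ) * num ) - ( num ) $]
Step 2: shift (. Stack=[( (] ptr=2 lookahead=id remaining=[id ) * num ) - ( num ) $]
Step 3: shift id. Stack=[( ( id] ptr=3 lookahead=) remaining=[) * num ) - ( num ) $]
Step 4: reduce F->id. Stack=[( ( F] ptr=3 lookahead=) remaining=[) * num ) - ( num ) $]
Step 5: reduce T->F. Stack=[( ( T] ptr=3 lookahead=) remaining=[) * num ) - ( num ) $]
Step 6: reduce E->T. Stack=[( ( E] ptr=3 lookahead=) remaining=[) * num ) - ( num ) $]
Step 7: shift ). Stack=[( ( E )] ptr=4 lookahead=* remaining=[* num ) - ( num ) $]
Step 8: reduce F->( E ). Stack=[( F] ptr=4 lookahead=* remaining=[* num ) - ( num ) $]
Step 9: reduce T->F. Stack=[( T] ptr=4 lookahead=* remaining=[* num ) - ( num ) $]
Step 10: shift *. Stack=[( T *] ptr=5 lookahead=num remaining=[num ) - ( num ) $]
Step 11: shift num. Stack=[( T * num] ptr=6 lookahead=) remaining=[) - ( num ) $]
Step 12: reduce F->num. Stack=[( T * F] ptr=6 lookahead=) remaining=[) - ( num ) $]
Step 13: reduce T->T * F. Stack=[( T] ptr=6 lookahead=) remaining=[) - ( num ) $]
Step 14: reduce E->T. Stack=[( E] ptr=6 lookahead=) remaining=[) - ( num ) $]
Step 15: shift ). Stack=[( E )] ptr=7 lookahead=- remaining=[- ( num ) $]
Step 16: reduce F->( E ). Stack=[F] ptr=7 lookahead=- remaining=[- ( num ) $]
Step 17: reduce T->F. Stack=[T] ptr=7 lookahead=- remaining=[- ( num ) $]
Step 18: reduce E->T. Stack=[E] ptr=7 lookahead=- remaining=[- ( num ) $]
Step 19: shift -. Stack=[E -] ptr=8 lookahead=( remaining=[( num ) $]
Step 20: shift (. Stack=[E - (] ptr=9 lookahead=num remaining=[num ) $]
Step 21: shift num. Stack=[E - ( num] ptr=10 lookahead=) remaining=[) $]
Step 22: reduce F->num. Stack=[E - ( F] ptr=10 lookahead=) remaining=[) $]
Step 23: reduce T->F. Stack=[E - ( T] ptr=10 lookahead=) remaining=[) $]
Step 24: reduce E->T. Stack=[E - ( E] ptr=10 lookahead=) remaining=[) $]
Step 25: shift ). Stack=[E - ( E )] ptr=11 lookahead=$ remaining=[$]
Step 26: reduce F->( E ). Stack=[E - F] ptr=11 lookahead=$ remaining=[$]
Step 27: reduce T->F. Stack=[E - T] ptr=11 lookahead=$ remaining=[$]
Step 28: reduce E->E - T. Stack=[E] ptr=11 lookahead=$ remaining=[$]
Step 29: accept. Stack=[E] ptr=11 lookahead=$ remaining=[$]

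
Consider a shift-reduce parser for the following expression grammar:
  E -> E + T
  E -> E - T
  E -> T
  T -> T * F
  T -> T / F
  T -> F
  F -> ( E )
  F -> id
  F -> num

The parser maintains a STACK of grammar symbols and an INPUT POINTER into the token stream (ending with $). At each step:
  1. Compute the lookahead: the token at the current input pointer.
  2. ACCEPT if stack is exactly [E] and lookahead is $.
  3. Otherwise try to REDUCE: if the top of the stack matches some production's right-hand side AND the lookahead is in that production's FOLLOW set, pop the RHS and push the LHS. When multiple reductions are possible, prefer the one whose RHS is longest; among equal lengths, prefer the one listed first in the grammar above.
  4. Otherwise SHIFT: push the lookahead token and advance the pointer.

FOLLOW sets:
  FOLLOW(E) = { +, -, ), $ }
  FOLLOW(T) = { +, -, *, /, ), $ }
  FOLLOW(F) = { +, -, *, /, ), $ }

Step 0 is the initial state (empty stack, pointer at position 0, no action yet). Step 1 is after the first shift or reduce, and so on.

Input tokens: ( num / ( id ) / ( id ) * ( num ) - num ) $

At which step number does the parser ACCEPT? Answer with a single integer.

Answer: 42

Derivation:
Step 1: shift (. Stack=[(] ptr=1 lookahead=num remaining=[num / ( id ) / ( id ) * ( num ) - num ) $]
Step 2: shift num. Stack=[( num] ptr=2 lookahead=/ remaining=[/ ( id ) / ( id ) * ( num ) - num ) $]
Step 3: reduce F->num. Stack=[( F] ptr=2 lookahead=/ remaining=[/ ( id ) / ( id ) * ( num ) - num ) $]
Step 4: reduce T->F. Stack=[( T] ptr=2 lookahead=/ remaining=[/ ( id ) / ( id ) * ( num ) - num ) $]
Step 5: shift /. Stack=[( T /] ptr=3 lookahead=( remaining=[( id ) / ( id ) * ( num ) - num ) $]
Step 6: shift (. Stack=[( T / (] ptr=4 lookahead=id remaining=[id ) / ( id ) * ( num ) - num ) $]
Step 7: shift id. Stack=[( T / ( id] ptr=5 lookahead=) remaining=[) / ( id ) * ( num ) - num ) $]
Step 8: reduce F->id. Stack=[( T / ( F] ptr=5 lookahead=) remaining=[) / ( id ) * ( num ) - num ) $]
Step 9: reduce T->F. Stack=[( T / ( T] ptr=5 lookahead=) remaining=[) / ( id ) * ( num ) - num ) $]
Step 10: reduce E->T. Stack=[( T / ( E] ptr=5 lookahead=) remaining=[) / ( id ) * ( num ) - num ) $]
Step 11: shift ). Stack=[( T / ( E )] ptr=6 lookahead=/ remaining=[/ ( id ) * ( num ) - num ) $]
Step 12: reduce F->( E ). Stack=[( T / F] ptr=6 lookahead=/ remaining=[/ ( id ) * ( num ) - num ) $]
Step 13: reduce T->T / F. Stack=[( T] ptr=6 lookahead=/ remaining=[/ ( id ) * ( num ) - num ) $]
Step 14: shift /. Stack=[( T /] ptr=7 lookahead=( remaining=[( id ) * ( num ) - num ) $]
Step 15: shift (. Stack=[( T / (] ptr=8 lookahead=id remaining=[id ) * ( num ) - num ) $]
Step 16: shift id. Stack=[( T / ( id] ptr=9 lookahead=) remaining=[) * ( num ) - num ) $]
Step 17: reduce F->id. Stack=[( T / ( F] ptr=9 lookahead=) remaining=[) * ( num ) - num ) $]
Step 18: reduce T->F. Stack=[( T / ( T] ptr=9 lookahead=) remaining=[) * ( num ) - num ) $]
Step 19: reduce E->T. Stack=[( T / ( E] ptr=9 lookahead=) remaining=[) * ( num ) - num ) $]
Step 20: shift ). Stack=[( T / ( E )] ptr=10 lookahead=* remaining=[* ( num ) - num ) $]
Step 21: reduce F->( E ). Stack=[( T / F] ptr=10 lookahead=* remaining=[* ( num ) - num ) $]
Step 22: reduce T->T / F. Stack=[( T] ptr=10 lookahead=* remaining=[* ( num ) - num ) $]
Step 23: shift *. Stack=[( T *] ptr=11 lookahead=( remaining=[( num ) - num ) $]
Step 24: shift (. Stack=[( T * (] ptr=12 lookahead=num remaining=[num ) - num ) $]
Step 25: shift num. Stack=[( T * ( num] ptr=13 lookahead=) remaining=[) - num ) $]
Step 26: reduce F->num. Stack=[( T * ( F] ptr=13 lookahead=) remaining=[) - num ) $]
Step 27: reduce T->F. Stack=[( T * ( T] ptr=13 lookahead=) remaining=[) - num ) $]
Step 28: reduce E->T. Stack=[( T * ( E] ptr=13 lookahead=) remaining=[) - num ) $]
Step 29: shift ). Stack=[( T * ( E )] ptr=14 lookahead=- remaining=[- num ) $]
Step 30: reduce F->( E ). Stack=[( T * F] ptr=14 lookahead=- remaining=[- num ) $]
Step 31: reduce T->T * F. Stack=[( T] ptr=14 lookahead=- remaining=[- num ) $]
Step 32: reduce E->T. Stack=[( E] ptr=14 lookahead=- remaining=[- num ) $]
Step 33: shift -. Stack=[( E -] ptr=15 lookahead=num remaining=[num ) $]
Step 34: shift num. Stack=[( E - num] ptr=16 lookahead=) remaining=[) $]
Step 35: reduce F->num. Stack=[( E - F] ptr=16 lookahead=) remaining=[) $]
Step 36: reduce T->F. Stack=[( E - T] ptr=16 lookahead=) remaining=[) $]
Step 37: reduce E->E - T. Stack=[( E] ptr=16 lookahead=) remaining=[) $]
Step 38: shift ). Stack=[( E )] ptr=17 lookahead=$ remaining=[$]
Step 39: reduce F->( E ). Stack=[F] ptr=17 lookahead=$ remaining=[$]
Step 40: reduce T->F. Stack=[T] ptr=17 lookahead=$ remaining=[$]
Step 41: reduce E->T. Stack=[E] ptr=17 lookahead=$ remaining=[$]
Step 42: accept. Stack=[E] ptr=17 lookahead=$ remaining=[$]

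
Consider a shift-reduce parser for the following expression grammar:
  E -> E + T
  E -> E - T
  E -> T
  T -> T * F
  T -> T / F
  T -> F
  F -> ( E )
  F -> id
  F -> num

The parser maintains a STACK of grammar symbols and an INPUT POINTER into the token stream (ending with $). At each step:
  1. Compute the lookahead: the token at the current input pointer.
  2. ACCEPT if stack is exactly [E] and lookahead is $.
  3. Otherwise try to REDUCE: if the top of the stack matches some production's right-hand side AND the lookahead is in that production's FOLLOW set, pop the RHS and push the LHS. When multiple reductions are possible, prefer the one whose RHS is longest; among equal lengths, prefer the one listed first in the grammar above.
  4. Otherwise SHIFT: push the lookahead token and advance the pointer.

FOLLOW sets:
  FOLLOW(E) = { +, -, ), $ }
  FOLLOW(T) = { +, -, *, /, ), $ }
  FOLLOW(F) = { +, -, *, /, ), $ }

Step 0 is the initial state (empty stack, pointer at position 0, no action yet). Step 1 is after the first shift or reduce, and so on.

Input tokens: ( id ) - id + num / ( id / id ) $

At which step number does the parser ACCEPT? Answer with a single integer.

Step 1: shift (. Stack=[(] ptr=1 lookahead=id remaining=[id ) - id + num / ( id / id ) $]
Step 2: shift id. Stack=[( id] ptr=2 lookahead=) remaining=[) - id + num / ( id / id ) $]
Step 3: reduce F->id. Stack=[( F] ptr=2 lookahead=) remaining=[) - id + num / ( id / id ) $]
Step 4: reduce T->F. Stack=[( T] ptr=2 lookahead=) remaining=[) - id + num / ( id / id ) $]
Step 5: reduce E->T. Stack=[( E] ptr=2 lookahead=) remaining=[) - id + num / ( id / id ) $]
Step 6: shift ). Stack=[( E )] ptr=3 lookahead=- remaining=[- id + num / ( id / id ) $]
Step 7: reduce F->( E ). Stack=[F] ptr=3 lookahead=- remaining=[- id + num / ( id / id ) $]
Step 8: reduce T->F. Stack=[T] ptr=3 lookahead=- remaining=[- id + num / ( id / id ) $]
Step 9: reduce E->T. Stack=[E] ptr=3 lookahead=- remaining=[- id + num / ( id / id ) $]
Step 10: shift -. Stack=[E -] ptr=4 lookahead=id remaining=[id + num / ( id / id ) $]
Step 11: shift id. Stack=[E - id] ptr=5 lookahead=+ remaining=[+ num / ( id / id ) $]
Step 12: reduce F->id. Stack=[E - F] ptr=5 lookahead=+ remaining=[+ num / ( id / id ) $]
Step 13: reduce T->F. Stack=[E - T] ptr=5 lookahead=+ remaining=[+ num / ( id / id ) $]
Step 14: reduce E->E - T. Stack=[E] ptr=5 lookahead=+ remaining=[+ num / ( id / id ) $]
Step 15: shift +. Stack=[E +] ptr=6 lookahead=num remaining=[num / ( id / id ) $]
Step 16: shift num. Stack=[E + num] ptr=7 lookahead=/ remaining=[/ ( id / id ) $]
Step 17: reduce F->num. Stack=[E + F] ptr=7 lookahead=/ remaining=[/ ( id / id ) $]
Step 18: reduce T->F. Stack=[E + T] ptr=7 lookahead=/ remaining=[/ ( id / id ) $]
Step 19: shift /. Stack=[E + T /] ptr=8 lookahead=( remaining=[( id / id ) $]
Step 20: shift (. Stack=[E + T / (] ptr=9 lookahead=id remaining=[id / id ) $]
Step 21: shift id. Stack=[E + T / ( id] ptr=10 lookahead=/ remaining=[/ id ) $]
Step 22: reduce F->id. Stack=[E + T / ( F] ptr=10 lookahead=/ remaining=[/ id ) $]
Step 23: reduce T->F. Stack=[E + T / ( T] ptr=10 lookahead=/ remaining=[/ id ) $]
Step 24: shift /. Stack=[E + T / ( T /] ptr=11 lookahead=id remaining=[id ) $]
Step 25: shift id. Stack=[E + T / ( T / id] ptr=12 lookahead=) remaining=[) $]
Step 26: reduce F->id. Stack=[E + T / ( T / F] ptr=12 lookahead=) remaining=[) $]
Step 27: reduce T->T / F. Stack=[E + T / ( T] ptr=12 lookahead=) remaining=[) $]
Step 28: reduce E->T. Stack=[E + T / ( E] ptr=12 lookahead=) remaining=[) $]
Step 29: shift ). Stack=[E + T / ( E )] ptr=13 lookahead=$ remaining=[$]
Step 30: reduce F->( E ). Stack=[E + T / F] ptr=13 lookahead=$ remaining=[$]
Step 31: reduce T->T / F. Stack=[E + T] ptr=13 lookahead=$ remaining=[$]
Step 32: reduce E->E + T. Stack=[E] ptr=13 lookahead=$ remaining=[$]
Step 33: accept. Stack=[E] ptr=13 lookahead=$ remaining=[$]

Answer: 33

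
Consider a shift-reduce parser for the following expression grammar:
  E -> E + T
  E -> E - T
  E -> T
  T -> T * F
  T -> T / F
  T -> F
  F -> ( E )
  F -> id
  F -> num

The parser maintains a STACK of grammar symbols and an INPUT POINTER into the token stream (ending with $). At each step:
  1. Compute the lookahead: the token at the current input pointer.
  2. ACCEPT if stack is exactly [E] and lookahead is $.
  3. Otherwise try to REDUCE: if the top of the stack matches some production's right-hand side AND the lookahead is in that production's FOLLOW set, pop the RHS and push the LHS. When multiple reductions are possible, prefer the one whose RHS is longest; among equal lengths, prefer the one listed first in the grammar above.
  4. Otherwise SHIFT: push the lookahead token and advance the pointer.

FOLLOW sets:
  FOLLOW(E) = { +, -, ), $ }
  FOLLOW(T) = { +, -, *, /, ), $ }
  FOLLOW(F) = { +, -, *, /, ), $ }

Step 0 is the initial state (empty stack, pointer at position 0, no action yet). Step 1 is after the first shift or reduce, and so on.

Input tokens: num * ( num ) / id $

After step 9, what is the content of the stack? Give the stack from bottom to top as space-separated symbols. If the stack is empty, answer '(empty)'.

Step 1: shift num. Stack=[num] ptr=1 lookahead=* remaining=[* ( num ) / id $]
Step 2: reduce F->num. Stack=[F] ptr=1 lookahead=* remaining=[* ( num ) / id $]
Step 3: reduce T->F. Stack=[T] ptr=1 lookahead=* remaining=[* ( num ) / id $]
Step 4: shift *. Stack=[T *] ptr=2 lookahead=( remaining=[( num ) / id $]
Step 5: shift (. Stack=[T * (] ptr=3 lookahead=num remaining=[num ) / id $]
Step 6: shift num. Stack=[T * ( num] ptr=4 lookahead=) remaining=[) / id $]
Step 7: reduce F->num. Stack=[T * ( F] ptr=4 lookahead=) remaining=[) / id $]
Step 8: reduce T->F. Stack=[T * ( T] ptr=4 lookahead=) remaining=[) / id $]
Step 9: reduce E->T. Stack=[T * ( E] ptr=4 lookahead=) remaining=[) / id $]

Answer: T * ( E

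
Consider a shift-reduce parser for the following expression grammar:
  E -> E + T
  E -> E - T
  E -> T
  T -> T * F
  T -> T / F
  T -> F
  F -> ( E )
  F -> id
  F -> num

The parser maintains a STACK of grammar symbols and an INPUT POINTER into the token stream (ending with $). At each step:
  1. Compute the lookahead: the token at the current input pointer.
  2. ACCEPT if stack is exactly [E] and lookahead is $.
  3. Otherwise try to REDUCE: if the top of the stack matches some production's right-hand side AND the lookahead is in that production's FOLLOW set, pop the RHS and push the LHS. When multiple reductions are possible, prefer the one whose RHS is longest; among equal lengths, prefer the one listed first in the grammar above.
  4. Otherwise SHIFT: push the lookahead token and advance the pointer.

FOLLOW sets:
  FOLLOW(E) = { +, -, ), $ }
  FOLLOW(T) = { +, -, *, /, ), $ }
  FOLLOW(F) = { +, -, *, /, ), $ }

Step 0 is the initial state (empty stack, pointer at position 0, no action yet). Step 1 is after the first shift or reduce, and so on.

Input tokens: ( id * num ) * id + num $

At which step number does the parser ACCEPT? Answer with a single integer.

Answer: 23

Derivation:
Step 1: shift (. Stack=[(] ptr=1 lookahead=id remaining=[id * num ) * id + num $]
Step 2: shift id. Stack=[( id] ptr=2 lookahead=* remaining=[* num ) * id + num $]
Step 3: reduce F->id. Stack=[( F] ptr=2 lookahead=* remaining=[* num ) * id + num $]
Step 4: reduce T->F. Stack=[( T] ptr=2 lookahead=* remaining=[* num ) * id + num $]
Step 5: shift *. Stack=[( T *] ptr=3 lookahead=num remaining=[num ) * id + num $]
Step 6: shift num. Stack=[( T * num] ptr=4 lookahead=) remaining=[) * id + num $]
Step 7: reduce F->num. Stack=[( T * F] ptr=4 lookahead=) remaining=[) * id + num $]
Step 8: reduce T->T * F. Stack=[( T] ptr=4 lookahead=) remaining=[) * id + num $]
Step 9: reduce E->T. Stack=[( E] ptr=4 lookahead=) remaining=[) * id + num $]
Step 10: shift ). Stack=[( E )] ptr=5 lookahead=* remaining=[* id + num $]
Step 11: reduce F->( E ). Stack=[F] ptr=5 lookahead=* remaining=[* id + num $]
Step 12: reduce T->F. Stack=[T] ptr=5 lookahead=* remaining=[* id + num $]
Step 13: shift *. Stack=[T *] ptr=6 lookahead=id remaining=[id + num $]
Step 14: shift id. Stack=[T * id] ptr=7 lookahead=+ remaining=[+ num $]
Step 15: reduce F->id. Stack=[T * F] ptr=7 lookahead=+ remaining=[+ num $]
Step 16: reduce T->T * F. Stack=[T] ptr=7 lookahead=+ remaining=[+ num $]
Step 17: reduce E->T. Stack=[E] ptr=7 lookahead=+ remaining=[+ num $]
Step 18: shift +. Stack=[E +] ptr=8 lookahead=num remaining=[num $]
Step 19: shift num. Stack=[E + num] ptr=9 lookahead=$ remaining=[$]
Step 20: reduce F->num. Stack=[E + F] ptr=9 lookahead=$ remaining=[$]
Step 21: reduce T->F. Stack=[E + T] ptr=9 lookahead=$ remaining=[$]
Step 22: reduce E->E + T. Stack=[E] ptr=9 lookahead=$ remaining=[$]
Step 23: accept. Stack=[E] ptr=9 lookahead=$ remaining=[$]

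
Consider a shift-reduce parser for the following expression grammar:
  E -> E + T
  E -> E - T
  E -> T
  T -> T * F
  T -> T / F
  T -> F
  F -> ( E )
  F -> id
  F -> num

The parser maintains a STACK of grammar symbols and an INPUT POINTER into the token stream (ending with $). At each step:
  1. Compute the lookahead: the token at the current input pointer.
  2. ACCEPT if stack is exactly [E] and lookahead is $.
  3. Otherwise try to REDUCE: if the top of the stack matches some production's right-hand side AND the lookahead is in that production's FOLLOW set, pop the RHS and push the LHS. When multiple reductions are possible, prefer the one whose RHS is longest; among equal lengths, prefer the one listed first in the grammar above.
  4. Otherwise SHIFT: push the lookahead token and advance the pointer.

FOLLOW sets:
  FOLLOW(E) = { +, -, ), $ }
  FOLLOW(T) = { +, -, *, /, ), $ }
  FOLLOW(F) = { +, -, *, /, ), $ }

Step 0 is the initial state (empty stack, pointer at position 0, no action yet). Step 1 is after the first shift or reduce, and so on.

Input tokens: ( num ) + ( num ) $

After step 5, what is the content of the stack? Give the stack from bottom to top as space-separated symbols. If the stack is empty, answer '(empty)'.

Answer: ( E

Derivation:
Step 1: shift (. Stack=[(] ptr=1 lookahead=num remaining=[num ) + ( num ) $]
Step 2: shift num. Stack=[( num] ptr=2 lookahead=) remaining=[) + ( num ) $]
Step 3: reduce F->num. Stack=[( F] ptr=2 lookahead=) remaining=[) + ( num ) $]
Step 4: reduce T->F. Stack=[( T] ptr=2 lookahead=) remaining=[) + ( num ) $]
Step 5: reduce E->T. Stack=[( E] ptr=2 lookahead=) remaining=[) + ( num ) $]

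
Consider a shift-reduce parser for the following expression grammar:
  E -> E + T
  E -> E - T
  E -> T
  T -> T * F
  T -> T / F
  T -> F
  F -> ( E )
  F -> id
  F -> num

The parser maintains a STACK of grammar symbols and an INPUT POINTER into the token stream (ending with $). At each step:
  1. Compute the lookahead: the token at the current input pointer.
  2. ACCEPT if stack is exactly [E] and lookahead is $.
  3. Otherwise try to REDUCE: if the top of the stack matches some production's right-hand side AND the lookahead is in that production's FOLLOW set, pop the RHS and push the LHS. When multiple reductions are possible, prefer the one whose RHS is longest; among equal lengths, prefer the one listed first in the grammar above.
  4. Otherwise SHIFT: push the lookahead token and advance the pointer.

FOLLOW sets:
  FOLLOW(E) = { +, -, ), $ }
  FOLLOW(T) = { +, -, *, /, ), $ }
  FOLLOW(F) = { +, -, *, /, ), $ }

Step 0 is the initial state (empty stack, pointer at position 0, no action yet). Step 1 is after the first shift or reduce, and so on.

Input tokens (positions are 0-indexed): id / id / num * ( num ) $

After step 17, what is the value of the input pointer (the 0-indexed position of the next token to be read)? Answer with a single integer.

Answer: 8

Derivation:
Step 1: shift id. Stack=[id] ptr=1 lookahead=/ remaining=[/ id / num * ( num ) $]
Step 2: reduce F->id. Stack=[F] ptr=1 lookahead=/ remaining=[/ id / num * ( num ) $]
Step 3: reduce T->F. Stack=[T] ptr=1 lookahead=/ remaining=[/ id / num * ( num ) $]
Step 4: shift /. Stack=[T /] ptr=2 lookahead=id remaining=[id / num * ( num ) $]
Step 5: shift id. Stack=[T / id] ptr=3 lookahead=/ remaining=[/ num * ( num ) $]
Step 6: reduce F->id. Stack=[T / F] ptr=3 lookahead=/ remaining=[/ num * ( num ) $]
Step 7: reduce T->T / F. Stack=[T] ptr=3 lookahead=/ remaining=[/ num * ( num ) $]
Step 8: shift /. Stack=[T /] ptr=4 lookahead=num remaining=[num * ( num ) $]
Step 9: shift num. Stack=[T / num] ptr=5 lookahead=* remaining=[* ( num ) $]
Step 10: reduce F->num. Stack=[T / F] ptr=5 lookahead=* remaining=[* ( num ) $]
Step 11: reduce T->T / F. Stack=[T] ptr=5 lookahead=* remaining=[* ( num ) $]
Step 12: shift *. Stack=[T *] ptr=6 lookahead=( remaining=[( num ) $]
Step 13: shift (. Stack=[T * (] ptr=7 lookahead=num remaining=[num ) $]
Step 14: shift num. Stack=[T * ( num] ptr=8 lookahead=) remaining=[) $]
Step 15: reduce F->num. Stack=[T * ( F] ptr=8 lookahead=) remaining=[) $]
Step 16: reduce T->F. Stack=[T * ( T] ptr=8 lookahead=) remaining=[) $]
Step 17: reduce E->T. Stack=[T * ( E] ptr=8 lookahead=) remaining=[) $]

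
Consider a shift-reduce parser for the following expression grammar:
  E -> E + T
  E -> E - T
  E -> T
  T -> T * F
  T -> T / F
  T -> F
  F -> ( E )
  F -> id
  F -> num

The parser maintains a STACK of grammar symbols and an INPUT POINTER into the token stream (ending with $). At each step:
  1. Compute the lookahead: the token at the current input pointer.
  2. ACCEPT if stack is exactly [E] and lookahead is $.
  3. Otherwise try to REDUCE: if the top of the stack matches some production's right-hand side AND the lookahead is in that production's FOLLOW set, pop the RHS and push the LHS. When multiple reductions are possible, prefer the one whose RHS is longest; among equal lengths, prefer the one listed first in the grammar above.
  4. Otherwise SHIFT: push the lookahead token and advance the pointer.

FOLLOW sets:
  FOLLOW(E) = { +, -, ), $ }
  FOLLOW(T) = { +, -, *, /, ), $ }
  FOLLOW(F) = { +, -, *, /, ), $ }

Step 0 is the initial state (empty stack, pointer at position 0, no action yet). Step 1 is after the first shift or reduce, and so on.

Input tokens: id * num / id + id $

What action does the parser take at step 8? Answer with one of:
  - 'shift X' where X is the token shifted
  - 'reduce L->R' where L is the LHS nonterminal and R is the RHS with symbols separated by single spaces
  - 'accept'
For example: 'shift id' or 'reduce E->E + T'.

Step 1: shift id. Stack=[id] ptr=1 lookahead=* remaining=[* num / id + id $]
Step 2: reduce F->id. Stack=[F] ptr=1 lookahead=* remaining=[* num / id + id $]
Step 3: reduce T->F. Stack=[T] ptr=1 lookahead=* remaining=[* num / id + id $]
Step 4: shift *. Stack=[T *] ptr=2 lookahead=num remaining=[num / id + id $]
Step 5: shift num. Stack=[T * num] ptr=3 lookahead=/ remaining=[/ id + id $]
Step 6: reduce F->num. Stack=[T * F] ptr=3 lookahead=/ remaining=[/ id + id $]
Step 7: reduce T->T * F. Stack=[T] ptr=3 lookahead=/ remaining=[/ id + id $]
Step 8: shift /. Stack=[T /] ptr=4 lookahead=id remaining=[id + id $]

Answer: shift /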